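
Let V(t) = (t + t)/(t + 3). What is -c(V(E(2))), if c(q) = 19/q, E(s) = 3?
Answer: -19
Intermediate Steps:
V(t) = 2*t/(3 + t) (V(t) = (2*t)/(3 + t) = 2*t/(3 + t))
-c(V(E(2))) = -19/(2*3/(3 + 3)) = -19/(2*3/6) = -19/(2*3*(⅙)) = -19/1 = -19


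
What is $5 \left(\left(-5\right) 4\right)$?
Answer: $-100$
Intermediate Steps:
$5 \left(\left(-5\right) 4\right) = 5 \left(-20\right) = -100$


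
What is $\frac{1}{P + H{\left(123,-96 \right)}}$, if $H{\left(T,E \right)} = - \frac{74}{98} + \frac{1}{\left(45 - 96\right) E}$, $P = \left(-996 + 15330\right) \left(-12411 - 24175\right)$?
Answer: $- \frac{239904}{125811349263599} \approx -1.9069 \cdot 10^{-9}$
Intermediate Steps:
$P = -524423724$ ($P = 14334 \left(-36586\right) = -524423724$)
$H{\left(T,E \right)} = - \frac{37}{49} - \frac{1}{51 E}$ ($H{\left(T,E \right)} = \left(-74\right) \frac{1}{98} + \frac{1}{\left(-51\right) E} = - \frac{37}{49} - \frac{1}{51 E}$)
$\frac{1}{P + H{\left(123,-96 \right)}} = \frac{1}{-524423724 + \frac{-49 - -181152}{2499 \left(-96\right)}} = \frac{1}{-524423724 + \frac{1}{2499} \left(- \frac{1}{96}\right) \left(-49 + 181152\right)} = \frac{1}{-524423724 + \frac{1}{2499} \left(- \frac{1}{96}\right) 181103} = \frac{1}{-524423724 - \frac{181103}{239904}} = \frac{1}{- \frac{125811349263599}{239904}} = - \frac{239904}{125811349263599}$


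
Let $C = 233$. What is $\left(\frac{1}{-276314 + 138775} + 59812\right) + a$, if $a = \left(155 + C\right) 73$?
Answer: $\frac{12122137303}{137539} \approx 88136.0$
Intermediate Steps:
$a = 28324$ ($a = \left(155 + 233\right) 73 = 388 \cdot 73 = 28324$)
$\left(\frac{1}{-276314 + 138775} + 59812\right) + a = \left(\frac{1}{-276314 + 138775} + 59812\right) + 28324 = \left(\frac{1}{-137539} + 59812\right) + 28324 = \left(- \frac{1}{137539} + 59812\right) + 28324 = \frac{8226482667}{137539} + 28324 = \frac{12122137303}{137539}$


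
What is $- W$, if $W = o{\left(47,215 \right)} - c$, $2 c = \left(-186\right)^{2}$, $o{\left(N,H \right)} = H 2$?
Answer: $16868$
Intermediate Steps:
$o{\left(N,H \right)} = 2 H$
$c = 17298$ ($c = \frac{\left(-186\right)^{2}}{2} = \frac{1}{2} \cdot 34596 = 17298$)
$W = -16868$ ($W = 2 \cdot 215 - 17298 = 430 - 17298 = -16868$)
$- W = \left(-1\right) \left(-16868\right) = 16868$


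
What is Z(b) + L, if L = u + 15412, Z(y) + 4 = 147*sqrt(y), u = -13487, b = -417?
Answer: 1921 + 147*I*sqrt(417) ≈ 1921.0 + 3001.8*I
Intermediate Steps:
Z(y) = -4 + 147*sqrt(y)
L = 1925 (L = -13487 + 15412 = 1925)
Z(b) + L = (-4 + 147*sqrt(-417)) + 1925 = (-4 + 147*(I*sqrt(417))) + 1925 = (-4 + 147*I*sqrt(417)) + 1925 = 1921 + 147*I*sqrt(417)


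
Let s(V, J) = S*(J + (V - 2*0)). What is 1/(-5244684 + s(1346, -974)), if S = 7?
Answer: -1/5242080 ≈ -1.9076e-7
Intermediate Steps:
s(V, J) = 7*J + 7*V (s(V, J) = 7*(J + (V - 2*0)) = 7*(J + (V + 0)) = 7*(J + V) = 7*J + 7*V)
1/(-5244684 + s(1346, -974)) = 1/(-5244684 + (7*(-974) + 7*1346)) = 1/(-5244684 + (-6818 + 9422)) = 1/(-5244684 + 2604) = 1/(-5242080) = -1/5242080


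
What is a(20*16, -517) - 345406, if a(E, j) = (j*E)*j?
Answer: 85187074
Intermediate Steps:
a(E, j) = E*j**2 (a(E, j) = (E*j)*j = E*j**2)
a(20*16, -517) - 345406 = (20*16)*(-517)**2 - 345406 = 320*267289 - 345406 = 85532480 - 345406 = 85187074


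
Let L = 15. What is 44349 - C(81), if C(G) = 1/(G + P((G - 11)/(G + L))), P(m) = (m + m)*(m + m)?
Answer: 2123473893/47881 ≈ 44349.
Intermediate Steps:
P(m) = 4*m² (P(m) = (2*m)*(2*m) = 4*m²)
C(G) = 1/(G + 4*(-11 + G)²/(15 + G)²) (C(G) = 1/(G + 4*((G - 11)/(G + 15))²) = 1/(G + 4*((-11 + G)/(15 + G))²) = 1/(G + 4*((-11 + G)²/(15 + G)²)) = 1/(G + 4*(-11 + G)²/(15 + G)²))
44349 - C(81) = 44349 - (15 + 81)²/(4*(-11 + 81)² + 81*(15 + 81)²) = 44349 - 96²/(4*70² + 81*96²) = 44349 - 9216/(4*4900 + 81*9216) = 44349 - 9216/(19600 + 746496) = 44349 - 9216/766096 = 44349 - 1*576/47881 = 44349 - 576/47881 = 2123473893/47881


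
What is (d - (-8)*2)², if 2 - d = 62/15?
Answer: 43264/225 ≈ 192.28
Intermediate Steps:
d = -32/15 (d = 2 - 62/15 = -32/15 ≈ -2.1333)
(d - (-8)*2)² = (-32/15 - (-8)*2)² = (-32/15 - 1*(-16))² = (-32/15 + 16)² = (208/15)² = 43264/225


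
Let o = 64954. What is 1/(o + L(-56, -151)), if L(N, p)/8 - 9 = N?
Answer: 1/64578 ≈ 1.5485e-5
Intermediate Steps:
L(N, p) = 72 + 8*N
1/(o + L(-56, -151)) = 1/(64954 + (72 + 8*(-56))) = 1/(64954 + (72 - 448)) = 1/(64954 - 376) = 1/64578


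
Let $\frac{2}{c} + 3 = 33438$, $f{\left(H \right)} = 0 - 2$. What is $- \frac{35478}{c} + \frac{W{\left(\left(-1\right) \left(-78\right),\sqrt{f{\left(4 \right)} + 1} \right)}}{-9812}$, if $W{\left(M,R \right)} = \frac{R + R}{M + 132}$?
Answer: $-593103465 - \frac{i}{1030260} \approx -5.931 \cdot 10^{8} - 9.7063 \cdot 10^{-7} i$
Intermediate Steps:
$f{\left(H \right)} = -2$
$c = \frac{2}{33435}$ ($c = \frac{2}{-3 + 33438} = \frac{2}{33435} \approx 5.9818 \cdot 10^{-5}$)
$W{\left(M,R \right)} = \frac{2 R}{132 + M}$
$- \frac{35478}{c} + \frac{W{\left(\left(-1\right) \left(-78\right),\sqrt{f{\left(4 \right)} + 1} \right)}}{-9812} = - \frac{35478}{\frac{2}{33435}} + \frac{2 \sqrt{-2 + 1} \frac{1}{132 - -78}}{-9812} = \left(-35478\right) \frac{33435}{2} + \frac{2 \sqrt{-1}}{132 + 78} \left(- \frac{1}{9812}\right) = -593103465 + \frac{2 i}{210} \left(- \frac{1}{9812}\right) = -593103465 + 2 i \frac{1}{210} \left(- \frac{1}{9812}\right) = -593103465 + \frac{i}{105} \left(- \frac{1}{9812}\right) = -593103465 - \frac{i}{1030260}$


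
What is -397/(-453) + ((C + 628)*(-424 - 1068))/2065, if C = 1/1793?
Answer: -151913969003/335450577 ≈ -452.87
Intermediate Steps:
C = 1/1793 ≈ 0.00055772
-397/(-453) + ((C + 628)*(-424 - 1068))/2065 = -397/(-453) + ((1/1793 + 628)*(-424 - 1068))/2065 = -397*(-1/453) + ((1126005/1793)*(-1492))*(1/2065) = 397/453 - 1679999460/1793*1/2065 = 397/453 - 335999892/740509 = -151913969003/335450577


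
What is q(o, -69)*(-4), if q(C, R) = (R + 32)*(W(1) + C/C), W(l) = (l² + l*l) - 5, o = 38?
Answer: -296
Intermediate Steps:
W(l) = -5 + 2*l² (W(l) = (l² + l²) - 5 = 2*l² - 5 = -5 + 2*l²)
q(C, R) = -64 - 2*R (q(C, R) = (R + 32)*((-5 + 2*1²) + C/C) = (32 + R)*((-5 + 2*1) + 1) = (32 + R)*((-5 + 2) + 1) = (32 + R)*(-3 + 1) = (32 + R)*(-2) = -64 - 2*R)
q(o, -69)*(-4) = (-64 - 2*(-69))*(-4) = (-64 + 138)*(-4) = 74*(-4) = -296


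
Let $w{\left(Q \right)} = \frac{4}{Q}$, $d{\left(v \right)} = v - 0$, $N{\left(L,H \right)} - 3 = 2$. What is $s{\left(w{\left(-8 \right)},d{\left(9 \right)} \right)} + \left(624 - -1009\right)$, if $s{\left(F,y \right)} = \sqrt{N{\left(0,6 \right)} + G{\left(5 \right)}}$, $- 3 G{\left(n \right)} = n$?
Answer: $1633 + \frac{\sqrt{30}}{3} \approx 1634.8$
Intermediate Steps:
$G{\left(n \right)} = - \frac{n}{3}$
$N{\left(L,H \right)} = 5$ ($N{\left(L,H \right)} = 3 + 2 = 5$)
$d{\left(v \right)} = v$ ($d{\left(v \right)} = v + 0 = v$)
$s{\left(F,y \right)} = \frac{\sqrt{30}}{3}$ ($s{\left(F,y \right)} = \sqrt{5 - \frac{5}{3}} = \sqrt{\frac{10}{3}} = \frac{\sqrt{30}}{3}$)
$s{\left(w{\left(-8 \right)},d{\left(9 \right)} \right)} + \left(624 - -1009\right) = \frac{\sqrt{30}}{3} + \left(624 - -1009\right) = \frac{\sqrt{30}}{3} + \left(624 + 1009\right) = \frac{\sqrt{30}}{3} + 1633 = 1633 + \frac{\sqrt{30}}{3}$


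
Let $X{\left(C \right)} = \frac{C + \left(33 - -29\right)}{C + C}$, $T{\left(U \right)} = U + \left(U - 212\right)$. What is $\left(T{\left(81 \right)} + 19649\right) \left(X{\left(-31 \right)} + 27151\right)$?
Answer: $\frac{1064245299}{2} \approx 5.3212 \cdot 10^{8}$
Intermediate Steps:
$T{\left(U \right)} = -212 + 2 U$ ($T{\left(U \right)} = U + \left(-212 + U\right) = -212 + 2 U$)
$X{\left(C \right)} = \frac{62 + C}{2 C}$ ($X{\left(C \right)} = \frac{C + \left(33 + 29\right)}{2 C} = \left(C + 62\right) \frac{1}{2 C} = \left(62 + C\right) \frac{1}{2 C} = \frac{62 + C}{2 C}$)
$\left(T{\left(81 \right)} + 19649\right) \left(X{\left(-31 \right)} + 27151\right) = \left(\left(-212 + 2 \cdot 81\right) + 19649\right) \left(\frac{62 - 31}{2 \left(-31\right)} + 27151\right) = \left(\left(-212 + 162\right) + 19649\right) \left(\frac{1}{2} \left(- \frac{1}{31}\right) 31 + 27151\right) = \left(-50 + 19649\right) \left(- \frac{1}{2} + 27151\right) = 19599 \cdot \frac{54301}{2} = \frac{1064245299}{2}$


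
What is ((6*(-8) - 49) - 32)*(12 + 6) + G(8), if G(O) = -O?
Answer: -2330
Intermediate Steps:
((6*(-8) - 49) - 32)*(12 + 6) + G(8) = ((6*(-8) - 49) - 32)*(12 + 6) - 1*8 = ((-48 - 49) - 32)*18 - 8 = (-97 - 32)*18 - 8 = -129*18 - 8 = -2322 - 8 = -2330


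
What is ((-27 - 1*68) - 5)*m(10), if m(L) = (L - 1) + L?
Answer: -1900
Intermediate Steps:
m(L) = -1 + 2*L (m(L) = (-1 + L) + L = -1 + 2*L)
((-27 - 1*68) - 5)*m(10) = ((-27 - 1*68) - 5)*(-1 + 2*10) = ((-27 - 68) - 5)*(-1 + 20) = (-95 - 5)*19 = -100*19 = -1900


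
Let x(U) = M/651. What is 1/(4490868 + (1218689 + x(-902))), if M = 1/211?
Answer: 137361/784270459078 ≈ 1.7515e-7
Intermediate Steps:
M = 1/211 ≈ 0.0047393
x(U) = 1/137361 (x(U) = (1/211)/651 = (1/211)*(1/651) = 1/137361)
1/(4490868 + (1218689 + x(-902))) = 1/(4490868 + (1218689 + 1/137361)) = 1/(4490868 + 167400339730/137361) = 1/(784270459078/137361) = 137361/784270459078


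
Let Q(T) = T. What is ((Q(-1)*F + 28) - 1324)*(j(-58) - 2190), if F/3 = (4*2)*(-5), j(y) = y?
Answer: 2643648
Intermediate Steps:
F = -120 (F = 3*((4*2)*(-5)) = 3*(8*(-5)) = 3*(-40) = -120)
((Q(-1)*F + 28) - 1324)*(j(-58) - 2190) = ((-1*(-120) + 28) - 1324)*(-58 - 2190) = ((120 + 28) - 1324)*(-2248) = (148 - 1324)*(-2248) = -1176*(-2248) = 2643648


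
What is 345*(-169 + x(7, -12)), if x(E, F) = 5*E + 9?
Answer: -43125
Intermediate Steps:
x(E, F) = 9 + 5*E
345*(-169 + x(7, -12)) = 345*(-169 + (9 + 5*7)) = 345*(-169 + (9 + 35)) = 345*(-169 + 44) = 345*(-125) = -43125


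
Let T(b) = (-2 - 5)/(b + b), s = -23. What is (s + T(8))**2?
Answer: 140625/256 ≈ 549.32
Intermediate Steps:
T(b) = -7/(2*b) (T(b) = -7*1/(2*b) = -7/(2*b))
(s + T(8))**2 = (-23 - 7/2/8)**2 = (-23 - 7/2*1/8)**2 = (-23 - 7/16)**2 = (-375/16)**2 = 140625/256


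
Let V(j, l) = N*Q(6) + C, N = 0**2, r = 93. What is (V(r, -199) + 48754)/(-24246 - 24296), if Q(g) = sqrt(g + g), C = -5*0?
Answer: -24377/24271 ≈ -1.0044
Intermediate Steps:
C = 0
N = 0
Q(g) = sqrt(2)*sqrt(g) (Q(g) = sqrt(2*g) = sqrt(2)*sqrt(g))
V(j, l) = 0 (V(j, l) = 0*(sqrt(2)*sqrt(6)) + 0 = 0*(2*sqrt(3)) + 0 = 0 + 0 = 0)
(V(r, -199) + 48754)/(-24246 - 24296) = (0 + 48754)/(-24246 - 24296) = 48754/(-48542) = 48754*(-1/48542) = -24377/24271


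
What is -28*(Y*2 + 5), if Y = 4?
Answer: -364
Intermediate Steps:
-28*(Y*2 + 5) = -28*(4*2 + 5) = -28*(8 + 5) = -28*13 = -364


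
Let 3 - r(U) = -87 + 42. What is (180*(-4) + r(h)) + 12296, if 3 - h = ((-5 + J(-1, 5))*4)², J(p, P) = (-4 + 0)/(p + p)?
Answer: 11624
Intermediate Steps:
J(p, P) = -2/p (J(p, P) = -4*1/(2*p) = -2/p)
h = -141 (h = 3 - ((-5 - 2/(-1))*4)² = 3 - ((-5 - 2*(-1))*4)² = 3 - ((-5 + 2)*4)² = 3 - (-3*4)² = 3 - 1*(-12)² = 3 - 1*144 = 3 - 144 = -141)
r(U) = 48 (r(U) = 3 - (-87 + 42) = 3 - 1*(-45) = 3 + 45 = 48)
(180*(-4) + r(h)) + 12296 = (180*(-4) + 48) + 12296 = (-720 + 48) + 12296 = -672 + 12296 = 11624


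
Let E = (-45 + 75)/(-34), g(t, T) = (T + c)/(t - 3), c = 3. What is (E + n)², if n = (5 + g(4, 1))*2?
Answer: 84681/289 ≈ 293.01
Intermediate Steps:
g(t, T) = (3 + T)/(-3 + t) (g(t, T) = (T + 3)/(t - 3) = (3 + T)/(-3 + t))
E = -15/17 (E = 30*(-1/34) = -15/17 ≈ -0.88235)
n = 18 (n = (5 + (3 + 1)/(-3 + 4))*2 = (5 + 4/1)*2 = (5 + 1*4)*2 = (5 + 4)*2 = 9*2 = 18)
(E + n)² = (-15/17 + 18)² = (291/17)² = 84681/289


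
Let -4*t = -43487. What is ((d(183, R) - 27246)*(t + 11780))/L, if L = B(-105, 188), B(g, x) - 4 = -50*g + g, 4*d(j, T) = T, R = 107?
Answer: -9865018339/82384 ≈ -1.1974e+5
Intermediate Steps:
d(j, T) = T/4
t = 43487/4 (t = -¼*(-43487) = 43487/4 ≈ 10872.)
B(g, x) = 4 - 49*g (B(g, x) = 4 + (-50*g + g) = 4 - 49*g)
L = 5149 (L = 4 - 49*(-105) = 4 + 5145 = 5149)
((d(183, R) - 27246)*(t + 11780))/L = (((¼)*107 - 27246)*(43487/4 + 11780))/5149 = ((107/4 - 27246)*(90607/4))*(1/5149) = -108877/4*90607/4*(1/5149) = -9865018339/16*1/5149 = -9865018339/82384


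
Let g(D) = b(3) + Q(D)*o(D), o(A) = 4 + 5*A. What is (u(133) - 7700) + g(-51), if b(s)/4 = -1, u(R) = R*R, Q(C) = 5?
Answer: 8730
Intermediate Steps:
u(R) = R**2
b(s) = -4 (b(s) = 4*(-1) = -4)
g(D) = 16 + 25*D (g(D) = -4 + 5*(4 + 5*D) = -4 + (20 + 25*D) = 16 + 25*D)
(u(133) - 7700) + g(-51) = (133**2 - 7700) + (16 + 25*(-51)) = (17689 - 7700) + (16 - 1275) = 9989 - 1259 = 8730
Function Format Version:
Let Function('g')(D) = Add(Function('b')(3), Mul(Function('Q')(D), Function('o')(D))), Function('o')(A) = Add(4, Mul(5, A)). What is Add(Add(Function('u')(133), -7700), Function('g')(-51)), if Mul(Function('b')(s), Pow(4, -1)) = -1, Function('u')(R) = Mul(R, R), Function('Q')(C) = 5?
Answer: 8730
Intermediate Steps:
Function('u')(R) = Pow(R, 2)
Function('b')(s) = -4 (Function('b')(s) = Mul(4, -1) = -4)
Function('g')(D) = Add(16, Mul(25, D)) (Function('g')(D) = Add(-4, Mul(5, Add(4, Mul(5, D)))) = Add(-4, Add(20, Mul(25, D))) = Add(16, Mul(25, D)))
Add(Add(Function('u')(133), -7700), Function('g')(-51)) = Add(Add(Pow(133, 2), -7700), Add(16, Mul(25, -51))) = Add(Add(17689, -7700), Add(16, -1275)) = Add(9989, -1259) = 8730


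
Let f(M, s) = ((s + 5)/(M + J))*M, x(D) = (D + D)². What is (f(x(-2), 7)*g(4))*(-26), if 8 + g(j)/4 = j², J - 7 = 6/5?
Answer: -798720/121 ≈ -6601.0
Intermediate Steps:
J = 41/5 (J = 7 + 6/5 = 41/5 ≈ 8.2000)
x(D) = 4*D² (x(D) = (2*D)² = 4*D²)
f(M, s) = M*(5 + s)/(41/5 + M) (f(M, s) = ((s + 5)/(M + 41/5))*M = ((5 + s)/(41/5 + M))*M = M*(5 + s)/(41/5 + M))
g(j) = -32 + 4*j²
(f(x(-2), 7)*g(4))*(-26) = ((5*(4*(-2)²)*(5 + 7)/(41 + 5*(4*(-2)²)))*(-32 + 4*4²))*(-26) = ((5*(4*4)*12/(41 + 5*(4*4)))*(-32 + 4*16))*(-26) = ((5*16*12/(41 + 5*16))*(-32 + 64))*(-26) = ((5*16*12/(41 + 80))*32)*(-26) = ((5*16*12/121)*32)*(-26) = ((5*16*(1/121)*12)*32)*(-26) = ((960/121)*32)*(-26) = (30720/121)*(-26) = -798720/121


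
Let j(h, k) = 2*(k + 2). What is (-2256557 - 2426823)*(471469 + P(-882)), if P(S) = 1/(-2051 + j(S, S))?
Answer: -8414948992490040/3811 ≈ -2.2081e+12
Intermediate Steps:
j(h, k) = 4 + 2*k (j(h, k) = 2*(2 + k) = 4 + 2*k)
P(S) = 1/(-2047 + 2*S) (P(S) = 1/(-2051 + (4 + 2*S)) = 1/(-2047 + 2*S))
(-2256557 - 2426823)*(471469 + P(-882)) = (-2256557 - 2426823)*(471469 + 1/(-2047 + 2*(-882))) = -4683380*(471469 + 1/(-2047 - 1764)) = -4683380*(471469 + 1/(-3811)) = -4683380*(471469 - 1/3811) = -4683380*1796768358/3811 = -8414948992490040/3811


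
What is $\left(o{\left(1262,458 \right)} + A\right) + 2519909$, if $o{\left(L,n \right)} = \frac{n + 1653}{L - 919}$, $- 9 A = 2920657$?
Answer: $\frac{6777192731}{3087} \approx 2.1954 \cdot 10^{6}$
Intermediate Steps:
$A = - \frac{2920657}{9}$ ($A = \left(- \frac{1}{9}\right) 2920657 = - \frac{2920657}{9} \approx -3.2452 \cdot 10^{5}$)
$o{\left(L,n \right)} = \frac{1653 + n}{-919 + L}$
$\left(o{\left(1262,458 \right)} + A\right) + 2519909 = \left(\frac{1653 + 458}{-919 + 1262} - \frac{2920657}{9}\right) + 2519909 = \left(\frac{1}{343} \cdot 2111 - \frac{2920657}{9}\right) + 2519909 = \left(\frac{2111}{343} - \frac{2920657}{9}\right) + 2519909 = - \frac{1001766352}{3087} + 2519909 = \frac{6777192731}{3087}$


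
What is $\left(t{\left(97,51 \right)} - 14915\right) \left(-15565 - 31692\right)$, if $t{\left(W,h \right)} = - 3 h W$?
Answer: $1406179292$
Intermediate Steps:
$t{\left(W,h \right)} = - 3 W h$
$\left(t{\left(97,51 \right)} - 14915\right) \left(-15565 - 31692\right) = \left(\left(-3\right) 97 \cdot 51 - 14915\right) \left(-15565 - 31692\right) = \left(-14841 - 14915\right) \left(-47257\right) = \left(-29756\right) \left(-47257\right) = 1406179292$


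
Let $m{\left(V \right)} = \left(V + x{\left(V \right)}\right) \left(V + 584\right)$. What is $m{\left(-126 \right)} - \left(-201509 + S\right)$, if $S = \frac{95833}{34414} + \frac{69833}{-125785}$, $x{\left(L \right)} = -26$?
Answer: $\frac{570924149705027}{4328764990} \approx 1.3189 \cdot 10^{5}$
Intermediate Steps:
$m{\left(V \right)} = \left(-26 + V\right) \left(584 + V\right)$ ($m{\left(V \right)} = \left(V - 26\right) \left(V + 584\right) = \left(-26 + V\right) \left(584 + V\right)$)
$S = \frac{9651121043}{4328764990}$ ($S = 95833 \cdot \frac{1}{34414} + 69833 \left(- \frac{1}{125785}\right) = \frac{95833}{34414} - \frac{69833}{125785} = \frac{9651121043}{4328764990} \approx 2.2295$)
$m{\left(-126 \right)} - \left(-201509 + S\right) = \left(-15184 + \left(-126\right)^{2} + 558 \left(-126\right)\right) - \left(-201509 + \frac{9651121043}{4328764990}\right) = \left(-15184 + 15876 - 70308\right) - - \frac{872275453248867}{4328764990} = -69616 + \frac{872275453248867}{4328764990} = \frac{570924149705027}{4328764990}$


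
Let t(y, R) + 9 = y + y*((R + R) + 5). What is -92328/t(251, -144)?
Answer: 30776/23597 ≈ 1.3042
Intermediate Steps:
t(y, R) = -9 + y + y*(5 + 2*R) (t(y, R) = -9 + (y + y*((R + R) + 5)) = -9 + (y + y*(2*R + 5)) = -9 + (y + y*(5 + 2*R)) = -9 + y + y*(5 + 2*R))
-92328/t(251, -144) = -92328/(-9 + 6*251 + 2*(-144)*251) = -92328/(-9 + 1506 - 72288) = -92328/(-70791) = -92328*(-1/70791) = 30776/23597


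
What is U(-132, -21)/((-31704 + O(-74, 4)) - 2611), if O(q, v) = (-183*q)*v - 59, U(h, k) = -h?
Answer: 22/3299 ≈ 0.0066687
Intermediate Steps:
O(q, v) = -59 - 183*q*v (O(q, v) = -183*q*v - 59 = -59 - 183*q*v)
U(-132, -21)/((-31704 + O(-74, 4)) - 2611) = (-1*(-132))/((-31704 + (-59 - 183*(-74)*4)) - 2611) = 132/((-31704 + (-59 + 54168)) - 2611) = 132/((-31704 + 54109) - 2611) = 132/(22405 - 2611) = 132/19794 = 132*(1/19794) = 22/3299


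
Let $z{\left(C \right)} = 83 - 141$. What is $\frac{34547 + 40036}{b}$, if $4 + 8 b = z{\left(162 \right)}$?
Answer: $- \frac{298332}{31} \approx -9623.6$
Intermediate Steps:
$z{\left(C \right)} = -58$
$b = - \frac{31}{4}$ ($b = - \frac{1}{2} + \frac{1}{8} \left(-58\right) = - \frac{1}{2} - \frac{29}{4} = - \frac{31}{4} \approx -7.75$)
$\frac{34547 + 40036}{b} = \frac{34547 + 40036}{- \frac{31}{4}} = 74583 \left(- \frac{4}{31}\right) = - \frac{298332}{31}$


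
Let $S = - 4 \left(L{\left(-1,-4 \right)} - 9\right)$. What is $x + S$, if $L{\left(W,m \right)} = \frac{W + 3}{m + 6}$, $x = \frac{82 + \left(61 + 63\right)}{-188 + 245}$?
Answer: $\frac{2030}{57} \approx 35.614$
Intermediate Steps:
$x = \frac{206}{57}$ ($x = \frac{82 + 124}{57} = 206 \cdot \frac{1}{57} = \frac{206}{57} \approx 3.614$)
$L{\left(W,m \right)} = \frac{3 + W}{6 + m}$
$S = 32$ ($S = - 4 \left(\frac{3 - 1}{6 - 4} - 9\right) = - 4 \left(\frac{1}{2} \cdot 2 - 9\right) = - 4 \left(1 - 9\right) = \left(-4\right) \left(-8\right) = 32$)
$x + S = \frac{206}{57} + 32 = \frac{2030}{57}$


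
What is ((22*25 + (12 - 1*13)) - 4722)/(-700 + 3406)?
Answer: -1391/902 ≈ -1.5421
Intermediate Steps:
((22*25 + (12 - 1*13)) - 4722)/(-700 + 3406) = ((550 + (12 - 13)) - 4722)/2706 = ((550 - 1) - 4722)*(1/2706) = (549 - 4722)*(1/2706) = -4173*1/2706 = -1391/902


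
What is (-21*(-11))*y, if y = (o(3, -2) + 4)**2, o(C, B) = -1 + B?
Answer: 231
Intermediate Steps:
y = 1 (y = ((-1 - 2) + 4)**2 = (-3 + 4)**2 = 1**2 = 1)
(-21*(-11))*y = -21*(-11)*1 = 231*1 = 231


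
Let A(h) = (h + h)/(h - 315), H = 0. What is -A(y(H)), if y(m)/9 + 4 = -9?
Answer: -13/24 ≈ -0.54167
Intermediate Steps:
y(m) = -117 (y(m) = -36 + 9*(-9) = -36 - 81 = -117)
A(h) = 2*h/(-315 + h) (A(h) = (2*h)/(-315 + h) = 2*h/(-315 + h))
-A(y(H)) = -2*(-117)/(-315 - 117) = -2*(-117)/(-432) = -2*(-117)*(-1)/432 = -1*13/24 = -13/24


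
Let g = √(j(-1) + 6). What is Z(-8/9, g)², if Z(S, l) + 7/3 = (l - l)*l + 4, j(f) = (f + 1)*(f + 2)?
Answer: 25/9 ≈ 2.7778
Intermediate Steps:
j(f) = (1 + f)*(2 + f)
g = √6 (g = √((2 + (-1)² + 3*(-1)) + 6) = √((2 + 1 - 3) + 6) = √(0 + 6) = √6 ≈ 2.4495)
Z(S, l) = 5/3 (Z(S, l) = -7/3 + ((l - l)*l + 4) = -7/3 + (0*l + 4) = -7/3 + (0 + 4) = -7/3 + 4 = 5/3)
Z(-8/9, g)² = (5/3)² = 25/9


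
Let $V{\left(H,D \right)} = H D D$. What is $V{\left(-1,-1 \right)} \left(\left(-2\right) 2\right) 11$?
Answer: $44$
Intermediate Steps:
$V{\left(H,D \right)} = H D^{2}$ ($V{\left(H,D \right)} = D H D = H D^{2}$)
$V{\left(-1,-1 \right)} \left(\left(-2\right) 2\right) 11 = - \left(-1\right)^{2} \left(\left(-2\right) 2\right) 11 = \left(-1\right) 1 \left(-4\right) 11 = \left(-1\right) \left(-4\right) 11 = 4 \cdot 11 = 44$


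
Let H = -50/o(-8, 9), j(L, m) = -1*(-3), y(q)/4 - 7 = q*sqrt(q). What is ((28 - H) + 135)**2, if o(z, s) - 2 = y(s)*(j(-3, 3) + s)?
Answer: 17741174416/667489 ≈ 26579.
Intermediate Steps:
y(q) = 28 + 4*q**(3/2) (y(q) = 28 + 4*(q*sqrt(q)) = 28 + 4*q**(3/2))
j(L, m) = 3
o(z, s) = 2 + (3 + s)*(28 + 4*s**(3/2)) (o(z, s) = 2 + (28 + 4*s**(3/2))*(3 + s) = 2 + (3 + s)*(28 + 4*s**(3/2)))
H = -25/817 (H = -50/(86 + 4*9**(5/2) + 12*9**(3/2) + 28*9) = -50/(86 + 4*243 + 12*27 + 252) = -50/(86 + 972 + 324 + 252) = -50/1634 = -50*1/1634 = -25/817 ≈ -0.030600)
((28 - H) + 135)**2 = ((28 - 1*(-25/817)) + 135)**2 = ((28 + 25/817) + 135)**2 = (22901/817 + 135)**2 = (133196/817)**2 = 17741174416/667489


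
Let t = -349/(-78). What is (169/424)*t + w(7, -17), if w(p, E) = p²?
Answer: 129193/2544 ≈ 50.783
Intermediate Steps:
t = 349/78 (t = -349*(-1/78) = 349/78 ≈ 4.4744)
(169/424)*t + w(7, -17) = (169/424)*(349/78) + 7² = (169*(1/424))*(349/78) + 49 = (169/424)*(349/78) + 49 = 4537/2544 + 49 = 129193/2544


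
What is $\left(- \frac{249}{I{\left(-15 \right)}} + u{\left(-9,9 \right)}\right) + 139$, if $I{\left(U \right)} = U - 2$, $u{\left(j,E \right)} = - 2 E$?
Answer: $\frac{2306}{17} \approx 135.65$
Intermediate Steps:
$I{\left(U \right)} = -2 + U$ ($I{\left(U \right)} = U - 2 = -2 + U$)
$\left(- \frac{249}{I{\left(-15 \right)}} + u{\left(-9,9 \right)}\right) + 139 = \left(- \frac{249}{-2 - 15} - 18\right) + 139 = \left(- \frac{249}{-17} - 18\right) + 139 = \left(\left(-249\right) \left(- \frac{1}{17}\right) - 18\right) + 139 = \left(\frac{249}{17} - 18\right) + 139 = - \frac{57}{17} + 139 = \frac{2306}{17}$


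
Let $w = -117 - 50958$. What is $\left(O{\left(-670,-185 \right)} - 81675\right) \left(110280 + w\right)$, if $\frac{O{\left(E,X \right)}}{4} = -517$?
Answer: $-4958004315$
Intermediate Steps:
$O{\left(E,X \right)} = -2068$ ($O{\left(E,X \right)} = 4 \left(-517\right) = -2068$)
$w = -51075$ ($w = -117 - 50958 = -51075$)
$\left(O{\left(-670,-185 \right)} - 81675\right) \left(110280 + w\right) = \left(-2068 - 81675\right) \left(110280 - 51075\right) = \left(-83743\right) 59205 = -4958004315$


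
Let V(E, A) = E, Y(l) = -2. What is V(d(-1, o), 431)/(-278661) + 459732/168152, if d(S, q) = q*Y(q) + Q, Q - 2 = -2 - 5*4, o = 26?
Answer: 10676790483/3904783706 ≈ 2.7343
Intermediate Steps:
Q = -20 (Q = 2 + (-2 - 5*4) = 2 + (-2 - 20) = 2 - 22 = -20)
d(S, q) = -20 - 2*q (d(S, q) = q*(-2) - 20 = -2*q - 20 = -20 - 2*q)
V(d(-1, o), 431)/(-278661) + 459732/168152 = (-20 - 2*26)/(-278661) + 459732/168152 = (-20 - 52)*(-1/278661) + 459732*(1/168152) = -72*(-1/278661) + 114933/42038 = 24/92887 + 114933/42038 = 10676790483/3904783706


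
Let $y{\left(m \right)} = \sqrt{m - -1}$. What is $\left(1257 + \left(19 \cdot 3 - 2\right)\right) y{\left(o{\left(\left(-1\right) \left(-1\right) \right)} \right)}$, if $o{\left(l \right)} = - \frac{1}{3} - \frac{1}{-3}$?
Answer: $1312$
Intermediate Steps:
$o{\left(l \right)} = 0$ ($o{\left(l \right)} = \left(-1\right) \frac{1}{3} - - \frac{1}{3} = - \frac{1}{3} + \frac{1}{3} = 0$)
$y{\left(m \right)} = \sqrt{1 + m}$ ($y{\left(m \right)} = \sqrt{m + \left(-3 + 4\right)} = \sqrt{m + 1} = \sqrt{1 + m}$)
$\left(1257 + \left(19 \cdot 3 - 2\right)\right) y{\left(o{\left(\left(-1\right) \left(-1\right) \right)} \right)} = \left(1257 + \left(19 \cdot 3 - 2\right)\right) \sqrt{1 + 0} = \left(1257 + \left(57 - 2\right)\right) \sqrt{1} = \left(1257 + 55\right) 1 = 1312 \cdot 1 = 1312$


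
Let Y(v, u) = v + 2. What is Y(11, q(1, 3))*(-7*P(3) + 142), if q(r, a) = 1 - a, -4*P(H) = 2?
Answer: 3783/2 ≈ 1891.5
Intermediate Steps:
P(H) = -½ (P(H) = -¼*2 = -½)
Y(v, u) = 2 + v
Y(11, q(1, 3))*(-7*P(3) + 142) = (2 + 11)*(-7*(-½) + 142) = 13*(7/2 + 142) = 13*(291/2) = 3783/2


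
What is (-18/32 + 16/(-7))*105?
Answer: -4785/16 ≈ -299.06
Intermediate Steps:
(-18/32 + 16/(-7))*105 = (-18*1/32 + 16*(-⅐))*105 = (-9/16 - 16/7)*105 = -319/112*105 = -4785/16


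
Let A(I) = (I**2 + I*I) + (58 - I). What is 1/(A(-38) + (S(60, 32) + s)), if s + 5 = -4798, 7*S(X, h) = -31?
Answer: -7/12764 ≈ -0.00054842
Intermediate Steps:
S(X, h) = -31/7 (S(X, h) = (1/7)*(-31) = -31/7)
s = -4803 (s = -5 - 4798 = -4803)
A(I) = 58 - I + 2*I**2 (A(I) = (I**2 + I**2) + (58 - I) = 2*I**2 + (58 - I) = 58 - I + 2*I**2)
1/(A(-38) + (S(60, 32) + s)) = 1/((58 - 1*(-38) + 2*(-38)**2) + (-31/7 - 4803)) = 1/((58 + 38 + 2*1444) - 33652/7) = 1/((58 + 38 + 2888) - 33652/7) = 1/(2984 - 33652/7) = 1/(-12764/7) = -7/12764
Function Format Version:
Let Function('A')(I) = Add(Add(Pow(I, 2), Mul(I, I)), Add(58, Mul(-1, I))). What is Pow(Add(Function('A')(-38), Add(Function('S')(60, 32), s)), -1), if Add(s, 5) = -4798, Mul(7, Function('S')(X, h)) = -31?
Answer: Rational(-7, 12764) ≈ -0.00054842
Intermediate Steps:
Function('S')(X, h) = Rational(-31, 7) (Function('S')(X, h) = Mul(Rational(1, 7), -31) = Rational(-31, 7))
s = -4803 (s = Add(-5, -4798) = -4803)
Function('A')(I) = Add(58, Mul(-1, I), Mul(2, Pow(I, 2))) (Function('A')(I) = Add(Add(Pow(I, 2), Pow(I, 2)), Add(58, Mul(-1, I))) = Add(Mul(2, Pow(I, 2)), Add(58, Mul(-1, I))) = Add(58, Mul(-1, I), Mul(2, Pow(I, 2))))
Pow(Add(Function('A')(-38), Add(Function('S')(60, 32), s)), -1) = Pow(Add(Add(58, Mul(-1, -38), Mul(2, Pow(-38, 2))), Add(Rational(-31, 7), -4803)), -1) = Pow(Add(Add(58, 38, Mul(2, 1444)), Rational(-33652, 7)), -1) = Pow(Add(Add(58, 38, 2888), Rational(-33652, 7)), -1) = Pow(Add(2984, Rational(-33652, 7)), -1) = Pow(Rational(-12764, 7), -1) = Rational(-7, 12764)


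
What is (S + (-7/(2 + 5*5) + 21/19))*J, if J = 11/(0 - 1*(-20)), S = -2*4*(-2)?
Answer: 47531/5130 ≈ 9.2653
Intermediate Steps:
S = 16 (S = -8*(-2) = 16)
J = 11/20 (J = 11/(0 + 20) = 11/20 ≈ 0.55000)
(S + (-7/(2 + 5*5) + 21/19))*J = (16 + (-7/(2 + 5*5) + 21/19))*(11/20) = (16 + (-7/(2 + 25) + 21*(1/19)))*(11/20) = (16 + (-7/27 + 21/19))*(11/20) = (16 + 434/513)*(11/20) = (8642/513)*(11/20) = 47531/5130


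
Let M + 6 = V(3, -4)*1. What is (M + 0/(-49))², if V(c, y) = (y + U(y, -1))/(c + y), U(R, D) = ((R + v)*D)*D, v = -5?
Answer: 49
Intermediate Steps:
U(R, D) = D²*(-5 + R) (U(R, D) = ((R - 5)*D)*D = ((-5 + R)*D)*D = (D*(-5 + R))*D = D²*(-5 + R))
V(c, y) = (-5 + 2*y)/(c + y) (V(c, y) = (y + (-1)²*(-5 + y))/(c + y) = (y + 1*(-5 + y))/(c + y) = (y + (-5 + y))/(c + y) = (-5 + 2*y)/(c + y))
M = 7 (M = -6 + ((-5 + 2*(-4))/(3 - 4))*1 = -6 + ((-5 - 8)/(-1))*1 = -6 - 1*(-13)*1 = -6 + 13*1 = -6 + 13 = 7)
(M + 0/(-49))² = (7 + 0/(-49))² = (7 + 0*(-1/49))² = (7 + 0)² = 7² = 49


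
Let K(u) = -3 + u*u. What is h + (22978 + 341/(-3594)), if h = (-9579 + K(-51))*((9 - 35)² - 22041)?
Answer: 536124322201/3594 ≈ 1.4917e+8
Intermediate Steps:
K(u) = -3 + u²
h = 149149065 (h = (-9579 + (-3 + (-51)²))*((9 - 35)² - 22041) = (-9579 + (-3 + 2601))*((-26)² - 22041) = (-9579 + 2598)*(676 - 22041) = -6981*(-21365) = 149149065)
h + (22978 + 341/(-3594)) = 149149065 + (22978 + 341/(-3594)) = 149149065 + (22978 + 341*(-1/3594)) = 149149065 + (22978 - 341/3594) = 149149065 + 82582591/3594 = 536124322201/3594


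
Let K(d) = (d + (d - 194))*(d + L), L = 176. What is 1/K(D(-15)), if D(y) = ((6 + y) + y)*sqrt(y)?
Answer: I/(16*(-3214*I + 237*sqrt(15))) ≈ -1.798e-5 + 5.1349e-6*I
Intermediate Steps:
D(y) = sqrt(y)*(6 + 2*y) (D(y) = (6 + 2*y)*sqrt(y) = sqrt(y)*(6 + 2*y))
K(d) = (-194 + 2*d)*(176 + d) (K(d) = (d + (d - 194))*(d + 176) = (d + (-194 + d))*(176 + d) = (-194 + 2*d)*(176 + d))
1/K(D(-15)) = 1/(-34144 + 2*(2*sqrt(-15)*(3 - 15))**2 + 158*(2*sqrt(-15)*(3 - 15))) = 1/(-34144 + 2*(2*(I*sqrt(15))*(-12))**2 + 158*(2*(I*sqrt(15))*(-12))) = 1/(-34144 + 2*(-24*I*sqrt(15))**2 + 158*(-24*I*sqrt(15))) = 1/(-34144 + 2*(-8640) - 3792*I*sqrt(15)) = 1/(-34144 - 17280 - 3792*I*sqrt(15)) = 1/(-51424 - 3792*I*sqrt(15))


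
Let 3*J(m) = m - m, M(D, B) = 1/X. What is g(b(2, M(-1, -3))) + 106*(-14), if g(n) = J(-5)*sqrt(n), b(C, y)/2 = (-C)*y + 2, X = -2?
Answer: -1484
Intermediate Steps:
M(D, B) = -1/2 (M(D, B) = 1/(-2) = -1/2)
J(m) = 0 (J(m) = (m - m)/3 = (1/3)*0 = 0)
b(C, y) = 4 - 2*C*y (b(C, y) = 2*((-C)*y + 2) = 2*(-C*y + 2) = 2*(2 - C*y) = 4 - 2*C*y)
g(n) = 0 (g(n) = 0*sqrt(n) = 0)
g(b(2, M(-1, -3))) + 106*(-14) = 0 + 106*(-14) = 0 - 1484 = -1484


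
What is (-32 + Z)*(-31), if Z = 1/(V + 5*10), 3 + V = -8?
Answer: 38657/39 ≈ 991.21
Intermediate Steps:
V = -11 (V = -3 - 8 = -11)
Z = 1/39 (Z = 1/(-11 + 5*10) = 1/(-11 + 50) = 1/39 ≈ 0.025641)
(-32 + Z)*(-31) = (-32 + 1/39)*(-31) = -1247/39*(-31) = 38657/39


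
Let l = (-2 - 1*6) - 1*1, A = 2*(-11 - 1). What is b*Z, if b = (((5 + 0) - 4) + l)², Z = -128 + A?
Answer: -9728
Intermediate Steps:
A = -24 (A = 2*(-12) = -24)
l = -9 (l = (-2 - 6) - 1 = -8 - 1 = -9)
Z = -152 (Z = -128 - 24 = -152)
b = 64 (b = (((5 + 0) - 4) - 9)² = ((5 - 4) - 9)² = (1 - 9)² = (-8)² = 64)
b*Z = 64*(-152) = -9728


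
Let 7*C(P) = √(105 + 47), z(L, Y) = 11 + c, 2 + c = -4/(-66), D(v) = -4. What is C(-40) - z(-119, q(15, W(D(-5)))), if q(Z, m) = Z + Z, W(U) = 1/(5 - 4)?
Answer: -299/33 + 2*√38/7 ≈ -7.2993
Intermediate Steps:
W(U) = 1 (W(U) = 1/1 = 1)
c = -64/33 (c = -2 - 4/(-66) = -2 - 4*(-1/66) = -2 + 2/33 = -64/33 ≈ -1.9394)
q(Z, m) = 2*Z
z(L, Y) = 299/33 (z(L, Y) = 11 - 64/33 = 299/33)
C(P) = 2*√38/7 (C(P) = √(105 + 47)/7 = √152/7 = (2*√38)/7 = 2*√38/7)
C(-40) - z(-119, q(15, W(D(-5)))) = 2*√38/7 - 1*299/33 = 2*√38/7 - 299/33 = -299/33 + 2*√38/7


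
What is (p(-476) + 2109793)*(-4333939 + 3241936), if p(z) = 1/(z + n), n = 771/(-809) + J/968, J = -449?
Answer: -287120409525212498521/124623627 ≈ -2.3039e+12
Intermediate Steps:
n = -1109569/783112 (n = 771/(-809) - 449/968 = 771*(-1/809) - 449*1/968 = -771/809 - 449/968 = -1109569/783112 ≈ -1.4169)
p(z) = 1/(-1109569/783112 + z) (p(z) = 1/(z - 1109569/783112) = 1/(-1109569/783112 + z))
(p(-476) + 2109793)*(-4333939 + 3241936) = (783112/(-1109569 + 783112*(-476)) + 2109793)*(-4333939 + 3241936) = (783112/(-1109569 - 372761312) + 2109793)*(-1092003) = (783112/(-373870881) + 2109793)*(-1092003) = (783112*(-1/373870881) + 2109793)*(-1092003) = (-783112/373870881 + 2109793)*(-1092003) = (788790166854521/373870881)*(-1092003) = -287120409525212498521/124623627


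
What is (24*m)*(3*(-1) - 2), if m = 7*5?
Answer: -4200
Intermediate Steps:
m = 35
(24*m)*(3*(-1) - 2) = (24*35)*(3*(-1) - 2) = 840*(-3 - 2) = 840*(-5) = -4200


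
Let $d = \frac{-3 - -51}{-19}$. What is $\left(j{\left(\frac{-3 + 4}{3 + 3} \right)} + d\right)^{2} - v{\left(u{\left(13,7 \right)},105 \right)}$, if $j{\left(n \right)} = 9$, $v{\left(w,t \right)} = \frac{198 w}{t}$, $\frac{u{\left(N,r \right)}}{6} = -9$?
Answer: $\frac{1816119}{12635} \approx 143.74$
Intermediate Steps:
$u{\left(N,r \right)} = -54$ ($u{\left(N,r \right)} = 6 \left(-9\right) = -54$)
$v{\left(w,t \right)} = \frac{198 w}{t}$
$d = - \frac{48}{19}$ ($d = \left(-3 + 51\right) \left(- \frac{1}{19}\right) = 48 \left(- \frac{1}{19}\right) = - \frac{48}{19} \approx -2.5263$)
$\left(j{\left(\frac{-3 + 4}{3 + 3} \right)} + d\right)^{2} - v{\left(u{\left(13,7 \right)},105 \right)} = \left(9 - \frac{48}{19}\right)^{2} - 198 \left(-54\right) \frac{1}{105} = \left(\frac{123}{19}\right)^{2} - 198 \left(-54\right) \frac{1}{105} = \frac{15129}{361} - - \frac{3564}{35} = \frac{15129}{361} + \frac{3564}{35} = \frac{1816119}{12635}$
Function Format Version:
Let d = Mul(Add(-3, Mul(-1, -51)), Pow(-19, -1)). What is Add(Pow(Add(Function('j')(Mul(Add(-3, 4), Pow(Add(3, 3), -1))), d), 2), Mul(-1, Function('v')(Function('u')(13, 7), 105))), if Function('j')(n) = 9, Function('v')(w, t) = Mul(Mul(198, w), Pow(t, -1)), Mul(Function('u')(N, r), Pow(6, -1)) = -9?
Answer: Rational(1816119, 12635) ≈ 143.74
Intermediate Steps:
Function('u')(N, r) = -54 (Function('u')(N, r) = Mul(6, -9) = -54)
Function('v')(w, t) = Mul(198, w, Pow(t, -1))
d = Rational(-48, 19) (d = Mul(Add(-3, 51), Rational(-1, 19)) = Mul(48, Rational(-1, 19)) = Rational(-48, 19) ≈ -2.5263)
Add(Pow(Add(Function('j')(Mul(Add(-3, 4), Pow(Add(3, 3), -1))), d), 2), Mul(-1, Function('v')(Function('u')(13, 7), 105))) = Add(Pow(Add(9, Rational(-48, 19)), 2), Mul(-1, Mul(198, -54, Pow(105, -1)))) = Add(Pow(Rational(123, 19), 2), Mul(-1, Mul(198, -54, Rational(1, 105)))) = Add(Rational(15129, 361), Mul(-1, Rational(-3564, 35))) = Add(Rational(15129, 361), Rational(3564, 35)) = Rational(1816119, 12635)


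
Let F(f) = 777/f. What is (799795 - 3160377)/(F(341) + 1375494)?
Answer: -804958462/469044231 ≈ -1.7162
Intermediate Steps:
(799795 - 3160377)/(F(341) + 1375494) = (799795 - 3160377)/(777/341 + 1375494) = -2360582/(777*(1/341) + 1375494) = -2360582/(777/341 + 1375494) = -2360582/469044231/341 = -2360582*341/469044231 = -804958462/469044231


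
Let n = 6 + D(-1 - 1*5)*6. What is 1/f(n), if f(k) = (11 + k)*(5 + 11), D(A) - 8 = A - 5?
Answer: -1/16 ≈ -0.062500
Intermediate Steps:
D(A) = 3 + A (D(A) = 8 + (A - 5) = 8 + (-5 + A) = 3 + A)
n = -12 (n = 6 + (3 + (-1 - 1*5))*6 = 6 + (3 + (-1 - 5))*6 = 6 + (3 - 6)*6 = 6 - 3*6 = 6 - 18 = -12)
f(k) = 176 + 16*k (f(k) = (11 + k)*16 = 176 + 16*k)
1/f(n) = 1/(176 + 16*(-12)) = 1/(176 - 192) = 1/(-16) = -1/16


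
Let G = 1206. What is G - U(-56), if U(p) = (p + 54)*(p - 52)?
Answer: 990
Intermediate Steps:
U(p) = (-52 + p)*(54 + p) (U(p) = (54 + p)*(-52 + p) = (-52 + p)*(54 + p))
G - U(-56) = 1206 - (-2808 + (-56)² + 2*(-56)) = 1206 - (-2808 + 3136 - 112) = 1206 - 1*216 = 1206 - 216 = 990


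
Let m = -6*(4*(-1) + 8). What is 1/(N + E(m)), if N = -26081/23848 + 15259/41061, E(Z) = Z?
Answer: -89020248/2200760071 ≈ -0.040450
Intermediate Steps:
m = -24 (m = -6*(-4 + 8) = -6*4 = -24)
N = -64274119/89020248 (N = -26081*1/23848 + 15259*(1/41061) = -2371/2168 + 15259/41061 = -64274119/89020248 ≈ -0.72202)
1/(N + E(m)) = 1/(-64274119/89020248 - 24) = 1/(-2200760071/89020248) = -89020248/2200760071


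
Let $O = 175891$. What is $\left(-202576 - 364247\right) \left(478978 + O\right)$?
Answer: $-371194811187$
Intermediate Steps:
$\left(-202576 - 364247\right) \left(478978 + O\right) = \left(-202576 - 364247\right) \left(478978 + 175891\right) = \left(-566823\right) 654869 = -371194811187$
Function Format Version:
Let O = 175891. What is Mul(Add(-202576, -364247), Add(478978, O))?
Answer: -371194811187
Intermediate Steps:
Mul(Add(-202576, -364247), Add(478978, O)) = Mul(Add(-202576, -364247), Add(478978, 175891)) = Mul(-566823, 654869) = -371194811187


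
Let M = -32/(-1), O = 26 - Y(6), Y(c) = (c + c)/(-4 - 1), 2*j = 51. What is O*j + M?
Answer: 3781/5 ≈ 756.20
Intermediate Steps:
j = 51/2 (j = (½)*51 = 51/2 ≈ 25.500)
Y(c) = -2*c/5 (Y(c) = (2*c)/(-5) = (2*c)*(-⅕) = -2*c/5)
O = 142/5 (O = 26 - (-2)*6/5 = 26 - 1*(-12/5) = 26 + 12/5 = 142/5 ≈ 28.400)
M = 32 (M = -32*(-1) = 32)
O*j + M = (142/5)*(51/2) + 32 = 3621/5 + 32 = 3781/5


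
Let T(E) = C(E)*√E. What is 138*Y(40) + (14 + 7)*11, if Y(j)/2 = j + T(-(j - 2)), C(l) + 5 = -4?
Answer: 11271 - 2484*I*√38 ≈ 11271.0 - 15312.0*I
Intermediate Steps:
C(l) = -9 (C(l) = -5 - 4 = -9)
T(E) = -9*√E
Y(j) = -18*√(2 - j) + 2*j (Y(j) = 2*(j - 9*√(2 - j)) = -18*√(2 - j) + 2*j)
138*Y(40) + (14 + 7)*11 = 138*(-18*√(2 - 1*40) + 2*40) + (14 + 7)*11 = 138*(-18*√(2 - 40) + 80) + 21*11 = 138*(-18*I*√38 + 80) + 231 = 138*(80 - 18*I*√38) + 231 = (11040 - 2484*I*√38) + 231 = 11271 - 2484*I*√38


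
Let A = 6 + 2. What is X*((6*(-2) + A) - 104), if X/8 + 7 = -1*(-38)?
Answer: -26784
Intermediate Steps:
X = 248 (X = -56 + 8*(-1*(-38)) = -56 + 8*38 = -56 + 304 = 248)
A = 8
X*((6*(-2) + A) - 104) = 248*((6*(-2) + 8) - 104) = 248*((-12 + 8) - 104) = 248*(-4 - 104) = 248*(-108) = -26784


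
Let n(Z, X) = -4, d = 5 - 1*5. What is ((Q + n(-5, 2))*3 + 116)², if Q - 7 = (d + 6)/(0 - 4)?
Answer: 58081/4 ≈ 14520.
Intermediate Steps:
d = 0 (d = 5 - 5 = 0)
Q = 11/2 (Q = 7 + (0 + 6)/(0 - 4) = 7 + 6/(-4) = 7 + 6*(-¼) = 7 - 3/2 = 11/2 ≈ 5.5000)
((Q + n(-5, 2))*3 + 116)² = ((11/2 - 4)*3 + 116)² = ((3/2)*3 + 116)² = (9/2 + 116)² = (241/2)² = 58081/4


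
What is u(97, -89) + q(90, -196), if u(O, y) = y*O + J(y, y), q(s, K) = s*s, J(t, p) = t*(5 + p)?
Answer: 6943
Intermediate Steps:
q(s, K) = s²
u(O, y) = O*y + y*(5 + y) (u(O, y) = y*O + y*(5 + y) = O*y + y*(5 + y))
u(97, -89) + q(90, -196) = -89*(5 + 97 - 89) + 90² = -89*13 + 8100 = -1157 + 8100 = 6943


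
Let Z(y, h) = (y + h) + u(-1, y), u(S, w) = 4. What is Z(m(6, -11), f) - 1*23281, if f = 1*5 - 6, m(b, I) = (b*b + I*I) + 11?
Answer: -23110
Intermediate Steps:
m(b, I) = 11 + I² + b² (m(b, I) = (b² + I²) + 11 = (I² + b²) + 11 = 11 + I² + b²)
f = -1 (f = 5 - 6 = -1)
Z(y, h) = 4 + h + y (Z(y, h) = (y + h) + 4 = (h + y) + 4 = 4 + h + y)
Z(m(6, -11), f) - 1*23281 = (4 - 1 + (11 + (-11)² + 6²)) - 1*23281 = (4 - 1 + (11 + 121 + 36)) - 23281 = (4 - 1 + 168) - 23281 = 171 - 23281 = -23110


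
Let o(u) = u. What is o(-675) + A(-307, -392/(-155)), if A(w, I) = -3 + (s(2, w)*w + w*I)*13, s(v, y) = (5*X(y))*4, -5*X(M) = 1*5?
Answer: 10702538/155 ≈ 69049.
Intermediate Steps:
X(M) = -1 (X(M) = -5/5 = -1/5*5 = -1)
s(v, y) = -20 (s(v, y) = (5*(-1))*4 = -5*4 = -20)
A(w, I) = -3 - 260*w + 13*I*w (A(w, I) = -3 + (-20*w + w*I)*13 = -3 + (-20*w + I*w)*13 = -3 + (-260*w + 13*I*w) = -3 - 260*w + 13*I*w)
o(-675) + A(-307, -392/(-155)) = -675 + (-3 - 260*(-307) + 13*(-392/(-155))*(-307)) = -675 + (-3 + 79820 + 13*(-392*(-1/155))*(-307)) = -675 + (-3 + 79820 + 13*(392/155)*(-307)) = -675 + (-3 + 79820 - 1564472/155) = -675 + 10807163/155 = 10702538/155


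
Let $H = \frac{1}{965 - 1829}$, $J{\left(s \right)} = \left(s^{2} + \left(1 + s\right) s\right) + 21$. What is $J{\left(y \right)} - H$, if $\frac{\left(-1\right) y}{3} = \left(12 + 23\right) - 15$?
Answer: $\frac{6187105}{864} \approx 7161.0$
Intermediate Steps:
$y = -60$ ($y = - 3 \left(\left(12 + 23\right) - 15\right) = - 3 \left(35 - 15\right) = \left(-3\right) 20 = -60$)
$J{\left(s \right)} = 21 + s^{2} + s \left(1 + s\right)$ ($J{\left(s \right)} = \left(s^{2} + s \left(1 + s\right)\right) + 21 = 21 + s^{2} + s \left(1 + s\right)$)
$H = - \frac{1}{864}$ ($H = \frac{1}{-864} = - \frac{1}{864} \approx -0.0011574$)
$J{\left(y \right)} - H = \left(21 - 60 + 2 \left(-60\right)^{2}\right) - - \frac{1}{864} = \left(21 - 60 + 2 \cdot 3600\right) + \frac{1}{864} = \left(21 - 60 + 7200\right) + \frac{1}{864} = 7161 + \frac{1}{864} = \frac{6187105}{864}$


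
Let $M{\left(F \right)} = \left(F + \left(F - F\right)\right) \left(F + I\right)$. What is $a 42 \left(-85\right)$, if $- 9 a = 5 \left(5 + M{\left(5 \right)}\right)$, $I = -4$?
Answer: $\frac{59500}{3} \approx 19833.0$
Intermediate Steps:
$M{\left(F \right)} = F \left(-4 + F\right)$ ($M{\left(F \right)} = \left(F + \left(F - F\right)\right) \left(F - 4\right) = \left(F + 0\right) \left(-4 + F\right) = F \left(-4 + F\right)$)
$a = - \frac{50}{9}$ ($a = - \frac{5 \left(5 + 5 \left(-4 + 5\right)\right)}{9} = - \frac{5 \left(5 + 5 \cdot 1\right)}{9} = - \frac{5 \left(5 + 5\right)}{9} = - \frac{5 \cdot 10}{9} = \left(- \frac{1}{9}\right) 50 = - \frac{50}{9} \approx -5.5556$)
$a 42 \left(-85\right) = \left(- \frac{50}{9}\right) 42 \left(-85\right) = \left(- \frac{700}{3}\right) \left(-85\right) = \frac{59500}{3}$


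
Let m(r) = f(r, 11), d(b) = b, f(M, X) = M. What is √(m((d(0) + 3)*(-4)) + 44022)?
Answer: 3*√4890 ≈ 209.79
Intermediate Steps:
m(r) = r
√(m((d(0) + 3)*(-4)) + 44022) = √((0 + 3)*(-4) + 44022) = √(3*(-4) + 44022) = √(-12 + 44022) = √44010 = 3*√4890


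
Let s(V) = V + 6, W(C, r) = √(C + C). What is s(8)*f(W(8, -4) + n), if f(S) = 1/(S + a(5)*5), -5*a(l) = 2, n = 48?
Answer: 7/25 ≈ 0.28000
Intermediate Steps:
W(C, r) = √2*√C (W(C, r) = √(2*C) = √2*√C)
s(V) = 6 + V
a(l) = -⅖ (a(l) = -⅕*2 = -⅖)
f(S) = 1/(-2 + S) (f(S) = 1/(S - ⅖*5) = 1/(S - 2) = 1/(-2 + S))
s(8)*f(W(8, -4) + n) = (6 + 8)/(-2 + (√2*√8 + 48)) = 14/(-2 + (√2*(2*√2) + 48)) = 14/(-2 + (4 + 48)) = 14/(-2 + 52) = 14/50 = 14*(1/50) = 7/25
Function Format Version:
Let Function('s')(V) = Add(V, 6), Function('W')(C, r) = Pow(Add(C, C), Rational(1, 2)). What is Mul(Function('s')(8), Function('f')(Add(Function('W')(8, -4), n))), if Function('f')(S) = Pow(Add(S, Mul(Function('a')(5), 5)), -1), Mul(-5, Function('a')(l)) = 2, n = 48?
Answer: Rational(7, 25) ≈ 0.28000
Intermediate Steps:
Function('W')(C, r) = Mul(Pow(2, Rational(1, 2)), Pow(C, Rational(1, 2))) (Function('W')(C, r) = Pow(Mul(2, C), Rational(1, 2)) = Mul(Pow(2, Rational(1, 2)), Pow(C, Rational(1, 2))))
Function('s')(V) = Add(6, V)
Function('a')(l) = Rational(-2, 5) (Function('a')(l) = Mul(Rational(-1, 5), 2) = Rational(-2, 5))
Function('f')(S) = Pow(Add(-2, S), -1) (Function('f')(S) = Pow(Add(S, Mul(Rational(-2, 5), 5)), -1) = Pow(Add(S, -2), -1) = Pow(Add(-2, S), -1))
Mul(Function('s')(8), Function('f')(Add(Function('W')(8, -4), n))) = Mul(Add(6, 8), Pow(Add(-2, Add(Mul(Pow(2, Rational(1, 2)), Pow(8, Rational(1, 2))), 48)), -1)) = Mul(14, Pow(Add(-2, Add(Mul(Pow(2, Rational(1, 2)), Mul(2, Pow(2, Rational(1, 2)))), 48)), -1)) = Mul(14, Pow(Add(-2, Add(4, 48)), -1)) = Mul(14, Pow(Add(-2, 52), -1)) = Mul(14, Pow(50, -1)) = Mul(14, Rational(1, 50)) = Rational(7, 25)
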